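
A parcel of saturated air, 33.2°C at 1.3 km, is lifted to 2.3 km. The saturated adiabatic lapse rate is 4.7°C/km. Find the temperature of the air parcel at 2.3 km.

Saturated adiabatic to 2300 m: -4.7 × 1 km = -4.7°C, so T = 28.5°C.

28.5°C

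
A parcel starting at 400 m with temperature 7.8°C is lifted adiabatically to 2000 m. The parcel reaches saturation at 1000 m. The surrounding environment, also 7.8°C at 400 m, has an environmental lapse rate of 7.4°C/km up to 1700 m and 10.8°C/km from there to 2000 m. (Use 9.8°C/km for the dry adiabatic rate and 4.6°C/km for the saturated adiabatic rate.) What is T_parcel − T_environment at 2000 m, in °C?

+2.38°C (parcel warmer than environment)

Parcel:
  Dry to 1000 m: -9.8 × 0.6 km = -5.88°C, so T = 1.92°C.
  Saturated to 2000 m: -4.6 × 1 km = -4.6°C, so T = -2.68°C.
Environment:
  Environment, lower layer to 1700 m: -7.4 × 1.3 km = -9.62°C, so T = -1.82°C.
  Environment, upper layer to 2000 m: -10.8 × 0.3 km = -3.24°C, so T = -5.06°C.
T_parcel − T_env = -2.68 − (-5.06) = +2.38°C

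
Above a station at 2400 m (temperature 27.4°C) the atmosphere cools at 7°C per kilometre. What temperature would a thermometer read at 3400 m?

From 2400 m to 3400 m (environmental): cools by 7 × 1 = 7°C, giving 20.4°C.

20.4°C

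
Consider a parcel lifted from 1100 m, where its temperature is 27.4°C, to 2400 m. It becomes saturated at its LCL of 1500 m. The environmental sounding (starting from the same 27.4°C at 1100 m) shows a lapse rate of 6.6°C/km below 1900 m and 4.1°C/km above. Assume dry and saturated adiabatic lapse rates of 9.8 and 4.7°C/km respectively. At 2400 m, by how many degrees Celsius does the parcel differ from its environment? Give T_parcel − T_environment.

Parcel:
  Dry to 1500 m: -9.8 × 0.4 km = -3.92°C, so T = 23.48°C.
  Saturated to 2400 m: -4.7 × 0.9 km = -4.23°C, so T = 19.25°C.
Environment:
  Environment, lower layer to 1900 m: -6.6 × 0.8 km = -5.28°C, so T = 22.12°C.
  Environment, upper layer to 2400 m: -4.1 × 0.5 km = -2.05°C, so T = 20.07°C.
T_parcel − T_env = 19.25 − 20.07 = -0.82°C

-0.82°C (parcel cooler than environment)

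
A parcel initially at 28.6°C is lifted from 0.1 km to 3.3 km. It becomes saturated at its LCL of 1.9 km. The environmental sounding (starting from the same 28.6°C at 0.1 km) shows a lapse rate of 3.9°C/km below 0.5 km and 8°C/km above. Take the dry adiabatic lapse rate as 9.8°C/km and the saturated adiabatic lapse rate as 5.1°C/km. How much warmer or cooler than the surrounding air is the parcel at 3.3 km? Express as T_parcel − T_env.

Parcel:
  From 100 m to 1900 m (dry): cools by 9.8 × 1.8 = 17.64°C, giving 10.96°C.
  From 1900 m to 3300 m (saturated): cools by 5.1 × 1.4 = 7.14°C, giving 3.82°C.
Environment:
  From 100 m to 500 m (environment, lower layer): cools by 3.9 × 0.4 = 1.56°C, giving 27.04°C.
  From 500 m to 3300 m (environment, upper layer): cools by 8 × 2.8 = 22.4°C, giving 4.64°C.
T_parcel − T_env = 3.82 − 4.64 = -0.82°C

-0.82°C (parcel cooler than environment)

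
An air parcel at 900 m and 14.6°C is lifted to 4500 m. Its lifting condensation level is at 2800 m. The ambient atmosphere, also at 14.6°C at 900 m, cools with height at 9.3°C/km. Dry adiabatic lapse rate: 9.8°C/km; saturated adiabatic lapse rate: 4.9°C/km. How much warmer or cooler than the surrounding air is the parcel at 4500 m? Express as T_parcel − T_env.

Parcel:
  Dry to 2800 m: -9.8 × 1.9 km = -18.62°C, so T = -4.02°C.
  Saturated to 4500 m: -4.9 × 1.7 km = -8.33°C, so T = -12.35°C.
Environment:
  Environment to 4500 m: -9.3 × 3.6 km = -33.48°C, so T = -18.88°C.
T_parcel − T_env = -12.35 − (-18.88) = +6.53°C

+6.53°C (parcel warmer than environment)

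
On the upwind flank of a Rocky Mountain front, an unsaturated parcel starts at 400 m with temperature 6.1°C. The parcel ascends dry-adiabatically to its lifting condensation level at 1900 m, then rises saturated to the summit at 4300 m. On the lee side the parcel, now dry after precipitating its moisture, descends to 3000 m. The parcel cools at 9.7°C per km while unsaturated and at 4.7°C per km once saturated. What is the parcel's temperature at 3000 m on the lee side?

-7.12°C

Dry to 1900 m: -9.7 × 1.5 km = -14.55°C, so T = -8.45°C.
Saturated to 4300 m: -4.7 × 2.4 km = -11.28°C, so T = -19.73°C.
Dry descent to 3000 m: +9.7 × 1.3 km = +12.61°C, so T = -7.12°C.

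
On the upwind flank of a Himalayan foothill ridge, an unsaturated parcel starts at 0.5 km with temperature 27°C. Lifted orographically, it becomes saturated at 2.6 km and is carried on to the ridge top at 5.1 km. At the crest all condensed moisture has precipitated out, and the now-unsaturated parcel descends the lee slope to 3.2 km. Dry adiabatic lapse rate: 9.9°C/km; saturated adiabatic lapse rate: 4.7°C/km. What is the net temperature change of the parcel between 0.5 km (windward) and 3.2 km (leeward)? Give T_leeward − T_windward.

From 500 m to 2600 m (dry): cools by 9.9 × 2.1 = 20.79°C, giving 6.21°C.
From 2600 m to 5100 m (saturated): cools by 4.7 × 2.5 = 11.75°C, giving -5.54°C.
From 5100 m to 3200 m (dry descent): warms by 9.9 × 1.9 = 18.81°C, giving 13.27°C.
Net change vs windward start: 13.27 − 27 = -13.73°C

-13.73°C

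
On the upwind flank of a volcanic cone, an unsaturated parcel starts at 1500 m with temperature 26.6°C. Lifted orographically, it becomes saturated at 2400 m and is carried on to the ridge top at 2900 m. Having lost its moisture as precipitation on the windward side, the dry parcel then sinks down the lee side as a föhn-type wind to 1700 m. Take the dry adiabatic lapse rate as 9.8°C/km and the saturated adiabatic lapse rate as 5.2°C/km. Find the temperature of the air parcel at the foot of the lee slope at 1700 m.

26.94°C

1500–2400 m, dry: Δz = 0.9 km ⇒ ΔT = -8.82°C; T = 17.78°C
2400–2900 m, saturated: Δz = 0.5 km ⇒ ΔT = -2.6°C; T = 15.18°C
2900–1700 m, dry descent: Δz = 1.2 km ⇒ ΔT = +11.76°C; T = 26.94°C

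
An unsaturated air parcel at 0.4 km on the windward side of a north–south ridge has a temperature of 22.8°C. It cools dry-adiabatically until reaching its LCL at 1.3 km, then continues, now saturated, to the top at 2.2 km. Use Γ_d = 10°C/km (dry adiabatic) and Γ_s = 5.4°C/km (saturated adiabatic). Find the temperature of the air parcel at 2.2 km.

400–1300 m, dry: Δz = 0.9 km ⇒ ΔT = -9°C; T = 13.8°C
1300–2200 m, saturated: Δz = 0.9 km ⇒ ΔT = -4.86°C; T = 8.94°C

8.94°C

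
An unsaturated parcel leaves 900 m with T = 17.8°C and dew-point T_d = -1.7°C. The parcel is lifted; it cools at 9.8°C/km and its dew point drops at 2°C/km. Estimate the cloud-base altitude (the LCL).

3400 m

T and T_d converge at 9.8 − 2 = 7.8°C per km
Height above start = (17.8 − (-1.7)) / 7.8 = 2.5 km
LCL altitude = 900 m + 2500 m = 3400 m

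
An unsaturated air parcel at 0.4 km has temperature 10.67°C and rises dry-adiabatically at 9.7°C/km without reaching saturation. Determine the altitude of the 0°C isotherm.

Height above start = (10.67 − 0) / 9.7 = 1.1 km
Altitude = 400 m + 1100 m = 1500 m

1.5 km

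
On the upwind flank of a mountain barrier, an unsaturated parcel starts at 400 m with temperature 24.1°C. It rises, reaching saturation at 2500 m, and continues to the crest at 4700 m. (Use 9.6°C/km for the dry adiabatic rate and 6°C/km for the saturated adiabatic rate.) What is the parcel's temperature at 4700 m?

-9.26°C

400 → 2500 m (dry, 9.6°C/km): ΔT = -9.6 × 2.1 = -20.16°C → T = 3.94°C
2500 → 4700 m (saturated, 6°C/km): ΔT = -6 × 2.2 = -13.2°C → T = -9.26°C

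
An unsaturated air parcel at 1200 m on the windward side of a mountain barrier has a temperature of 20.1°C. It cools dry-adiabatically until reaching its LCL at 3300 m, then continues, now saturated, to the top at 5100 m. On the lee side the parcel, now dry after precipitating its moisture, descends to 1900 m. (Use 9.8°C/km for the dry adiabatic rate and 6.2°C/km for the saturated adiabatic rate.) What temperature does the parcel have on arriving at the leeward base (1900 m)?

1200 → 3300 m (dry, 9.8°C/km): ΔT = -9.8 × 2.1 = -20.58°C → T = -0.48°C
3300 → 5100 m (saturated, 6.2°C/km): ΔT = -6.2 × 1.8 = -11.16°C → T = -11.64°C
5100 → 1900 m (dry descent, 9.8°C/km): ΔT = +9.8 × 3.2 = +31.36°C → T = 19.72°C

19.72°C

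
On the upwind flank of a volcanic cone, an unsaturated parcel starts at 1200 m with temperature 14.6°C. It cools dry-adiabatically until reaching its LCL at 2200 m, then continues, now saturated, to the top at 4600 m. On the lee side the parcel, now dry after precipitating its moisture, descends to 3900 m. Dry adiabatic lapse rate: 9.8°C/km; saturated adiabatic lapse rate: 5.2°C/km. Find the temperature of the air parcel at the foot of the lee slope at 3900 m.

-0.82°C

1200 → 2200 m (dry, 9.8°C/km): ΔT = -9.8 × 1 = -9.8°C → T = 4.8°C
2200 → 4600 m (saturated, 5.2°C/km): ΔT = -5.2 × 2.4 = -12.48°C → T = -7.68°C
4600 → 3900 m (dry descent, 9.8°C/km): ΔT = +9.8 × 0.7 = +6.86°C → T = -0.82°C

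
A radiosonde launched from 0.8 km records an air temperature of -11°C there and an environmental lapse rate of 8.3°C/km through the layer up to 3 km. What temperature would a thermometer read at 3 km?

800–3000 m, environmental: Δz = 2.2 km ⇒ ΔT = -18.26°C; T = -29.26°C

-29.26°C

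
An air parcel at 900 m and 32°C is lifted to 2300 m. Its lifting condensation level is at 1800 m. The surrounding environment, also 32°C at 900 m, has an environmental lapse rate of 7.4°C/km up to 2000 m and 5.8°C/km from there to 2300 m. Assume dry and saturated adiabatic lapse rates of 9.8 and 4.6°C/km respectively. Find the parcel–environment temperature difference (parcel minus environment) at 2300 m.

-1.24°C (parcel cooler than environment)

Parcel:
  900 → 1800 m (dry, 9.8°C/km): ΔT = -9.8 × 0.9 = -8.82°C → T = 23.18°C
  1800 → 2300 m (saturated, 4.6°C/km): ΔT = -4.6 × 0.5 = -2.3°C → T = 20.88°C
Environment:
  900 → 2000 m (environment, lower layer, 7.4°C/km): ΔT = -7.4 × 1.1 = -8.14°C → T = 23.86°C
  2000 → 2300 m (environment, upper layer, 5.8°C/km): ΔT = -5.8 × 0.3 = -1.74°C → T = 22.12°C
T_parcel − T_env = 20.88 − 22.12 = -1.24°C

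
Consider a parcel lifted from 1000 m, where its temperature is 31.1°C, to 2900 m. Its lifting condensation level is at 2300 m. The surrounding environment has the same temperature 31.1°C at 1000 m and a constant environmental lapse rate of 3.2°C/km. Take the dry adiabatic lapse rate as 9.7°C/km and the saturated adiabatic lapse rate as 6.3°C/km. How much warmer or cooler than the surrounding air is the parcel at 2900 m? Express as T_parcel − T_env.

Parcel:
  From 1000 m to 2300 m (dry): cools by 9.7 × 1.3 = 12.61°C, giving 18.49°C.
  From 2300 m to 2900 m (saturated): cools by 6.3 × 0.6 = 3.78°C, giving 14.71°C.
Environment:
  From 1000 m to 2900 m (environment): cools by 3.2 × 1.9 = 6.08°C, giving 25.02°C.
T_parcel − T_env = 14.71 − 25.02 = -10.31°C

-10.31°C (parcel cooler than environment)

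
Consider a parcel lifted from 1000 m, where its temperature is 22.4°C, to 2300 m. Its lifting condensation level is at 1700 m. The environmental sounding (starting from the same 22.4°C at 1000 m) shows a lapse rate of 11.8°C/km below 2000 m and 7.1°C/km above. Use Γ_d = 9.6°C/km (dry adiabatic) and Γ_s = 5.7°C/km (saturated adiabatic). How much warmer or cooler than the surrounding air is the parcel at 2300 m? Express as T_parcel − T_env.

+3.79°C (parcel warmer than environment)

Parcel:
  From 1000 m to 1700 m (dry): cools by 9.6 × 0.7 = 6.72°C, giving 15.68°C.
  From 1700 m to 2300 m (saturated): cools by 5.7 × 0.6 = 3.42°C, giving 12.26°C.
Environment:
  From 1000 m to 2000 m (environment, lower layer): cools by 11.8 × 1 = 11.8°C, giving 10.6°C.
  From 2000 m to 2300 m (environment, upper layer): cools by 7.1 × 0.3 = 2.13°C, giving 8.47°C.
T_parcel − T_env = 12.26 − 8.47 = +3.79°C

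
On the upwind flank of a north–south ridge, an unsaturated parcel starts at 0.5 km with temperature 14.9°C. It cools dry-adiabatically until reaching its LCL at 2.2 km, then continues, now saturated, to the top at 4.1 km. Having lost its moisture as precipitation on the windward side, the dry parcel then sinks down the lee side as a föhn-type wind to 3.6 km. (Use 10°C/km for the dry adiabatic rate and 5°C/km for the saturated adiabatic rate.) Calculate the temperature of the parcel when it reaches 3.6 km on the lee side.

500–2200 m, dry: Δz = 1.7 km ⇒ ΔT = -17°C; T = -2.1°C
2200–4100 m, saturated: Δz = 1.9 km ⇒ ΔT = -9.5°C; T = -11.6°C
4100–3600 m, dry descent: Δz = 0.5 km ⇒ ΔT = +5°C; T = -6.6°C

-6.6°C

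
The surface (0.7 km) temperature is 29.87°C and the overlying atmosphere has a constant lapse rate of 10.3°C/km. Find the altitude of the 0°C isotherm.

Height above start = (29.87 − 0) / 10.3 = 2.9 km
Altitude = 700 m + 2900 m = 3600 m

3.6 km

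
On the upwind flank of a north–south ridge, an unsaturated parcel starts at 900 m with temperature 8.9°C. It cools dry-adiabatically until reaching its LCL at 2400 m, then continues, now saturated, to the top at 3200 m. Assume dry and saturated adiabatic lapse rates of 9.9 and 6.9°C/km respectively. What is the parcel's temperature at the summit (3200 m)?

-11.47°C

From 900 m to 2400 m (dry): cools by 9.9 × 1.5 = 14.85°C, giving -5.95°C.
From 2400 m to 3200 m (saturated): cools by 6.9 × 0.8 = 5.52°C, giving -11.47°C.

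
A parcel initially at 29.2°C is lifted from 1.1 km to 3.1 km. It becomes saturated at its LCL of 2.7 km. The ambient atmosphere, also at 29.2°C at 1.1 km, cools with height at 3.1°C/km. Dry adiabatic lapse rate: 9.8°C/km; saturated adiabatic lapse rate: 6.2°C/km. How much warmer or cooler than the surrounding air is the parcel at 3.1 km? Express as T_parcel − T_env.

-11.96°C (parcel cooler than environment)

Parcel:
  1100 → 2700 m (dry, 9.8°C/km): ΔT = -9.8 × 1.6 = -15.68°C → T = 13.52°C
  2700 → 3100 m (saturated, 6.2°C/km): ΔT = -6.2 × 0.4 = -2.48°C → T = 11.04°C
Environment:
  1100 → 3100 m (environment, 3.1°C/km): ΔT = -3.1 × 2 = -6.2°C → T = 23°C
T_parcel − T_env = 11.04 − 23 = -11.96°C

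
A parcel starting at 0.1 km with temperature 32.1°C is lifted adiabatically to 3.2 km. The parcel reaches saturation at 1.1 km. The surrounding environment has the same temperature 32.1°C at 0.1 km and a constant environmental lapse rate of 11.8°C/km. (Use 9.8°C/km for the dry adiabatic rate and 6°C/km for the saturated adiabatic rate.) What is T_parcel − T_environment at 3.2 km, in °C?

Parcel:
  100 → 1100 m (dry, 9.8°C/km): ΔT = -9.8 × 1 = -9.8°C → T = 22.3°C
  1100 → 3200 m (saturated, 6°C/km): ΔT = -6 × 2.1 = -12.6°C → T = 9.7°C
Environment:
  100 → 3200 m (environment, 11.8°C/km): ΔT = -11.8 × 3.1 = -36.58°C → T = -4.48°C
T_parcel − T_env = 9.7 − (-4.48) = +14.18°C

+14.18°C (parcel warmer than environment)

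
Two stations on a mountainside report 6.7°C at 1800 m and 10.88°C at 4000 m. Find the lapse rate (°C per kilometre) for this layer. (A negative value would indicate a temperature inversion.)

-1.9°C/km

Γ = −ΔT/Δz = (6.7 − 10.88) / (4000 − 1800) m
  = -4.18°C / 2.2 km = -1.9°C/km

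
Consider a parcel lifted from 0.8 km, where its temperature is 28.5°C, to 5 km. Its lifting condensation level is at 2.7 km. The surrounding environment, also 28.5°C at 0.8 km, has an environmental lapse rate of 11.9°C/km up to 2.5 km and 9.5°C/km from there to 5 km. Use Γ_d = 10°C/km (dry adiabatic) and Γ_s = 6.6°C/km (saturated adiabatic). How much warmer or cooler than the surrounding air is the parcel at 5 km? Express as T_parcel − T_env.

+9.8°C (parcel warmer than environment)

Parcel:
  Dry to 2700 m: -10 × 1.9 km = -19°C, so T = 9.5°C.
  Saturated to 5000 m: -6.6 × 2.3 km = -15.18°C, so T = -5.68°C.
Environment:
  Environment, lower layer to 2500 m: -11.9 × 1.7 km = -20.23°C, so T = 8.27°C.
  Environment, upper layer to 5000 m: -9.5 × 2.5 km = -23.75°C, so T = -15.48°C.
T_parcel − T_env = -5.68 − (-15.48) = +9.8°C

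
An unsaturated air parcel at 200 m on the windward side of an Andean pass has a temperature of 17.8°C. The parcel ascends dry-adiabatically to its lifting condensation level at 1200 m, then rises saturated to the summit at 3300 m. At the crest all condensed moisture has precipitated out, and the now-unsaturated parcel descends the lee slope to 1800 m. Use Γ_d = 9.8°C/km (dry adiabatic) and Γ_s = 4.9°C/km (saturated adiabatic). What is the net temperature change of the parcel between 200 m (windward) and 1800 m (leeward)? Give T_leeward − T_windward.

-5.39°C

Dry to 1200 m: -9.8 × 1 km = -9.8°C, so T = 8°C.
Saturated to 3300 m: -4.9 × 2.1 km = -10.29°C, so T = -2.29°C.
Dry descent to 1800 m: +9.8 × 1.5 km = +14.7°C, so T = 12.41°C.
Net change vs windward start: 12.41 − 17.8 = -5.39°C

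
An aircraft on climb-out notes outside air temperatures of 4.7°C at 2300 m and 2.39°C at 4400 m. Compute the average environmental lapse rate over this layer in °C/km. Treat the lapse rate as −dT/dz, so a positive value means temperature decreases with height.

Γ = −ΔT/Δz = (4.7 − 2.39) / (4400 − 2300) m
  = 2.31°C / 2.1 km = 1.1°C/km

1.1°C/km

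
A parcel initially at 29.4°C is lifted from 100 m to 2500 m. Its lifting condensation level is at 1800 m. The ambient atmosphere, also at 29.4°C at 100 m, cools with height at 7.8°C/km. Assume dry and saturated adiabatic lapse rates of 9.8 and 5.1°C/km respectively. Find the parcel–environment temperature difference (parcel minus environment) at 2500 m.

Parcel:
  100–1800 m, dry: Δz = 1.7 km ⇒ ΔT = -16.66°C; T = 12.74°C
  1800–2500 m, saturated: Δz = 0.7 km ⇒ ΔT = -3.57°C; T = 9.17°C
Environment:
  100–2500 m, environment: Δz = 2.4 km ⇒ ΔT = -18.72°C; T = 10.68°C
T_parcel − T_env = 9.17 − 10.68 = -1.51°C

-1.51°C (parcel cooler than environment)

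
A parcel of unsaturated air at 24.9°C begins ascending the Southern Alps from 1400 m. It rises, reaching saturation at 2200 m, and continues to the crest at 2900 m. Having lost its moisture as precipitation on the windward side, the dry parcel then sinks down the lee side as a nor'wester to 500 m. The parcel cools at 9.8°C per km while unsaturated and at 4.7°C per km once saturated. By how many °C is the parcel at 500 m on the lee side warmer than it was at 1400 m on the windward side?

1400 → 2200 m (dry, 9.8°C/km): ΔT = -9.8 × 0.8 = -7.84°C → T = 17.06°C
2200 → 2900 m (saturated, 4.7°C/km): ΔT = -4.7 × 0.7 = -3.29°C → T = 13.77°C
2900 → 500 m (dry descent, 9.8°C/km): ΔT = +9.8 × 2.4 = +23.52°C → T = 37.29°C
Net change vs windward start: 37.29 − 24.9 = +12.39°C

+12.39°C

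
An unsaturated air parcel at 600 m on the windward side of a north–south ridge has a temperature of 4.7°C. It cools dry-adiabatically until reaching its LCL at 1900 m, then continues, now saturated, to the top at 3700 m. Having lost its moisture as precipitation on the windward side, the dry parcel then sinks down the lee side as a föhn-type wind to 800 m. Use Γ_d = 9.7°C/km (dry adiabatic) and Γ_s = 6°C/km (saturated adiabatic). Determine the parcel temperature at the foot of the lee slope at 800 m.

From 600 m to 1900 m (dry): cools by 9.7 × 1.3 = 12.61°C, giving -7.91°C.
From 1900 m to 3700 m (saturated): cools by 6 × 1.8 = 10.8°C, giving -18.71°C.
From 3700 m to 800 m (dry descent): warms by 9.7 × 2.9 = 28.13°C, giving 9.42°C.

9.42°C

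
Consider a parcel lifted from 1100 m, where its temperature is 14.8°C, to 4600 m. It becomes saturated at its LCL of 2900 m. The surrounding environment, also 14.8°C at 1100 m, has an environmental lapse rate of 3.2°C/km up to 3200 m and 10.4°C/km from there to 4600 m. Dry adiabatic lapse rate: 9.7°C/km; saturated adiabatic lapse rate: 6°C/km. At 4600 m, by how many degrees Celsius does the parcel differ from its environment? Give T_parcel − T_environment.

Parcel:
  From 1100 m to 2900 m (dry): cools by 9.7 × 1.8 = 17.46°C, giving -2.66°C.
  From 2900 m to 4600 m (saturated): cools by 6 × 1.7 = 10.2°C, giving -12.86°C.
Environment:
  From 1100 m to 3200 m (environment, lower layer): cools by 3.2 × 2.1 = 6.72°C, giving 8.08°C.
  From 3200 m to 4600 m (environment, upper layer): cools by 10.4 × 1.4 = 14.56°C, giving -6.48°C.
T_parcel − T_env = -12.86 − (-6.48) = -6.38°C

-6.38°C (parcel cooler than environment)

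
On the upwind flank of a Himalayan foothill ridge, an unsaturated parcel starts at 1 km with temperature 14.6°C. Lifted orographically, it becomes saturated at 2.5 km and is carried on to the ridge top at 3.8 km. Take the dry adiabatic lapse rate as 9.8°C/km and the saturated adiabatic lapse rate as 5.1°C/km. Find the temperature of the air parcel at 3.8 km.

-6.73°C

1000–2500 m, dry: Δz = 1.5 km ⇒ ΔT = -14.7°C; T = -0.1°C
2500–3800 m, saturated: Δz = 1.3 km ⇒ ΔT = -6.63°C; T = -6.73°C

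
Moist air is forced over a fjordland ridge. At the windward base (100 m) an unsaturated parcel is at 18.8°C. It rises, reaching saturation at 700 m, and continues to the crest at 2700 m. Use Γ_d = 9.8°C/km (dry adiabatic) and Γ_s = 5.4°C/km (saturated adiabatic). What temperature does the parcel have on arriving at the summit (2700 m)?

2.12°C

From 100 m to 700 m (dry): cools by 9.8 × 0.6 = 5.88°C, giving 12.92°C.
From 700 m to 2700 m (saturated): cools by 5.4 × 2 = 10.8°C, giving 2.12°C.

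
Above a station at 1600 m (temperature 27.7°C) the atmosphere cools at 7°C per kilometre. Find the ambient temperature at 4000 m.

10.9°C

1600 → 4000 m (environmental, 7°C/km): ΔT = -7 × 2.4 = -16.8°C → T = 10.9°C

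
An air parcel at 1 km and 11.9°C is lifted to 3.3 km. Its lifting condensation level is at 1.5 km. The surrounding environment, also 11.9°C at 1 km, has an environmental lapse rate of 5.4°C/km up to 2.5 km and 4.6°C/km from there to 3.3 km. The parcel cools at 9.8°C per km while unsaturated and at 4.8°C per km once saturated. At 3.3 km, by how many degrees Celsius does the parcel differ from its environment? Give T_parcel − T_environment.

Parcel:
  Dry to 1500 m: -9.8 × 0.5 km = -4.9°C, so T = 7°C.
  Saturated to 3300 m: -4.8 × 1.8 km = -8.64°C, so T = -1.64°C.
Environment:
  Environment, lower layer to 2500 m: -5.4 × 1.5 km = -8.1°C, so T = 3.8°C.
  Environment, upper layer to 3300 m: -4.6 × 0.8 km = -3.68°C, so T = 0.12°C.
T_parcel − T_env = -1.64 − 0.12 = -1.76°C

-1.76°C (parcel cooler than environment)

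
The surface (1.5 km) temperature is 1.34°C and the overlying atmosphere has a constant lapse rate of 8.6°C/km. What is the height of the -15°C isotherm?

3.4 km

Height above start = (1.34 − (-15)) / 8.6 = 1.9 km
Altitude = 1500 m + 1900 m = 3400 m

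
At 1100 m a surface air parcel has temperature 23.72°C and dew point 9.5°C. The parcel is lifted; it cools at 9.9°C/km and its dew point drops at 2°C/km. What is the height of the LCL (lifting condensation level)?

2900 m

T and T_d converge at 9.9 − 2 = 7.9°C per km
Height above start = (23.72 − 9.5) / 7.9 = 1.8 km
LCL altitude = 1100 m + 1800 m = 2900 m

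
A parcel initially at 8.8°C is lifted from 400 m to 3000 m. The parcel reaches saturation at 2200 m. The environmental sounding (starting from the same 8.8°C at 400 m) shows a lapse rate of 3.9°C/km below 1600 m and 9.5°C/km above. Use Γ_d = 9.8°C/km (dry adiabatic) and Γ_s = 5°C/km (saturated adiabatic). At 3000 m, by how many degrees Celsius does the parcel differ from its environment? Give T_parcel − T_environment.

Parcel:
  Dry to 2200 m: -9.8 × 1.8 km = -17.64°C, so T = -8.84°C.
  Saturated to 3000 m: -5 × 0.8 km = -4°C, so T = -12.84°C.
Environment:
  Environment, lower layer to 1600 m: -3.9 × 1.2 km = -4.68°C, so T = 4.12°C.
  Environment, upper layer to 3000 m: -9.5 × 1.4 km = -13.3°C, so T = -9.18°C.
T_parcel − T_env = -12.84 − (-9.18) = -3.66°C

-3.66°C (parcel cooler than environment)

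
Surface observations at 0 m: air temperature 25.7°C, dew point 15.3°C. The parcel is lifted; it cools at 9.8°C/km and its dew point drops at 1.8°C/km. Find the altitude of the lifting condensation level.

1300 m

T and T_d converge at 9.8 − 1.8 = 8°C per km
Height above start = (25.7 − 15.3) / 8 = 1.3 km
LCL altitude = 0 m + 1300 m = 1300 m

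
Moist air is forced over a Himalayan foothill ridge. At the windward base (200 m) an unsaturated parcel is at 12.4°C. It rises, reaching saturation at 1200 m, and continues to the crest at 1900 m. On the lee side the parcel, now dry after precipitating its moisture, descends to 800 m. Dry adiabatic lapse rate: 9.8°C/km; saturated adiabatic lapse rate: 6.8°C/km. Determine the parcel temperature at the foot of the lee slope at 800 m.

8.62°C

Dry to 1200 m: -9.8 × 1 km = -9.8°C, so T = 2.6°C.
Saturated to 1900 m: -6.8 × 0.7 km = -4.76°C, so T = -2.16°C.
Dry descent to 800 m: +9.8 × 1.1 km = +10.78°C, so T = 8.62°C.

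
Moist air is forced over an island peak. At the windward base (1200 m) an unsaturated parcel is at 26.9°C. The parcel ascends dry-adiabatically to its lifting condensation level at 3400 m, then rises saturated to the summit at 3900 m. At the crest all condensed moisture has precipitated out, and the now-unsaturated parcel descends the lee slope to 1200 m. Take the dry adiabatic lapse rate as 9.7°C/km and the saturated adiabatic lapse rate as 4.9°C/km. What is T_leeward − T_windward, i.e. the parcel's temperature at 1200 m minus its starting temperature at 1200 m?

1200 → 3400 m (dry, 9.7°C/km): ΔT = -9.7 × 2.2 = -21.34°C → T = 5.56°C
3400 → 3900 m (saturated, 4.9°C/km): ΔT = -4.9 × 0.5 = -2.45°C → T = 3.11°C
3900 → 1200 m (dry descent, 9.7°C/km): ΔT = +9.7 × 2.7 = +26.19°C → T = 29.3°C
Net change vs windward start: 29.3 − 26.9 = +2.4°C

+2.4°C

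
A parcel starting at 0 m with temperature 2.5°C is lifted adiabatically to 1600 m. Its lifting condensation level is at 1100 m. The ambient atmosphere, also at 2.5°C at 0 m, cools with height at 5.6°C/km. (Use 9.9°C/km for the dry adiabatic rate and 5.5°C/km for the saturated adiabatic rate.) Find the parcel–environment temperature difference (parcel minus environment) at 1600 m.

Parcel:
  Dry to 1100 m: -9.9 × 1.1 km = -10.89°C, so T = -8.39°C.
  Saturated to 1600 m: -5.5 × 0.5 km = -2.75°C, so T = -11.14°C.
Environment:
  Environment to 1600 m: -5.6 × 1.6 km = -8.96°C, so T = -6.46°C.
T_parcel − T_env = -11.14 − (-6.46) = -4.68°C

-4.68°C (parcel cooler than environment)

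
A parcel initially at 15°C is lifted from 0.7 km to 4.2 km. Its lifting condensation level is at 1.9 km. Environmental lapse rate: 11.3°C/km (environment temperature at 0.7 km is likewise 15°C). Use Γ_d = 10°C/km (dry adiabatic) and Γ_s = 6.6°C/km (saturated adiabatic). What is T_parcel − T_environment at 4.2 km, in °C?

Parcel:
  700 → 1900 m (dry, 10°C/km): ΔT = -10 × 1.2 = -12°C → T = 3°C
  1900 → 4200 m (saturated, 6.6°C/km): ΔT = -6.6 × 2.3 = -15.18°C → T = -12.18°C
Environment:
  700 → 4200 m (environment, 11.3°C/km): ΔT = -11.3 × 3.5 = -39.55°C → T = -24.55°C
T_parcel − T_env = -12.18 − (-24.55) = +12.37°C

+12.37°C (parcel warmer than environment)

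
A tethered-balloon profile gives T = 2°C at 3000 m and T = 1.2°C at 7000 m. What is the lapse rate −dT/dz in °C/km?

Γ = −ΔT/Δz = (2 − 1.2) / (7000 − 3000) m
  = 0.8°C / 4 km = 0.2°C/km

0.2°C/km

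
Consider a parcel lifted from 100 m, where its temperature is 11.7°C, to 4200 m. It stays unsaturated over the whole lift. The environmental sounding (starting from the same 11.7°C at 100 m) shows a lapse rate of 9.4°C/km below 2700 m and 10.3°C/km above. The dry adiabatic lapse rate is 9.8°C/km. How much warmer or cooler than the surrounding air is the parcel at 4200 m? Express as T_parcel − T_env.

-0.29°C (parcel cooler than environment)

Parcel:
  100 → 4200 m (dry, 9.8°C/km): ΔT = -9.8 × 4.1 = -40.18°C → T = -28.48°C
Environment:
  100 → 2700 m (environment, lower layer, 9.4°C/km): ΔT = -9.4 × 2.6 = -24.44°C → T = -12.74°C
  2700 → 4200 m (environment, upper layer, 10.3°C/km): ΔT = -10.3 × 1.5 = -15.45°C → T = -28.19°C
T_parcel − T_env = -28.48 − (-28.19) = -0.29°C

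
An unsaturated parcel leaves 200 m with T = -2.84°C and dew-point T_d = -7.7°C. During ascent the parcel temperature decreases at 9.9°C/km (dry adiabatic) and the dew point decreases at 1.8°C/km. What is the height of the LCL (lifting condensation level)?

T and T_d converge at 9.9 − 1.8 = 8.1°C per km
Height above start = (-2.84 − (-7.7)) / 8.1 = 0.6 km
LCL altitude = 200 m + 600 m = 800 m

800 m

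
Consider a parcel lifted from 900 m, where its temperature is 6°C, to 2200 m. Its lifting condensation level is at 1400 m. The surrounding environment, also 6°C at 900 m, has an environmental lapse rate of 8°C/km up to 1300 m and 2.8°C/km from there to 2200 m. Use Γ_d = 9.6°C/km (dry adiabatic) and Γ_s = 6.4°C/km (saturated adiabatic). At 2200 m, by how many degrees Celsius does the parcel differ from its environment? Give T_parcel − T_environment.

-4.2°C (parcel cooler than environment)

Parcel:
  900 → 1400 m (dry, 9.6°C/km): ΔT = -9.6 × 0.5 = -4.8°C → T = 1.2°C
  1400 → 2200 m (saturated, 6.4°C/km): ΔT = -6.4 × 0.8 = -5.12°C → T = -3.92°C
Environment:
  900 → 1300 m (environment, lower layer, 8°C/km): ΔT = -8 × 0.4 = -3.2°C → T = 2.8°C
  1300 → 2200 m (environment, upper layer, 2.8°C/km): ΔT = -2.8 × 0.9 = -2.52°C → T = 0.28°C
T_parcel − T_env = -3.92 − 0.28 = -4.2°C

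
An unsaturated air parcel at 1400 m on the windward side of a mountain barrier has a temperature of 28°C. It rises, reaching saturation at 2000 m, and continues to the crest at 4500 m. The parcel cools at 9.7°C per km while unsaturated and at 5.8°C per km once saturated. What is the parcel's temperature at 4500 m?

7.68°C

From 1400 m to 2000 m (dry): cools by 9.7 × 0.6 = 5.82°C, giving 22.18°C.
From 2000 m to 4500 m (saturated): cools by 5.8 × 2.5 = 14.5°C, giving 7.68°C.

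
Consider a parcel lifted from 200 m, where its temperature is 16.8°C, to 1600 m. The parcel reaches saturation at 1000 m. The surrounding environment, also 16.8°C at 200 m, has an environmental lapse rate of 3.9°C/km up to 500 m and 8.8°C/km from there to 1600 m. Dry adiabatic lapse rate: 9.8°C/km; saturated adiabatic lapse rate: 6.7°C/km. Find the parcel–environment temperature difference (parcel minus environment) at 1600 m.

-1.01°C (parcel cooler than environment)

Parcel:
  200–1000 m, dry: Δz = 0.8 km ⇒ ΔT = -7.84°C; T = 8.96°C
  1000–1600 m, saturated: Δz = 0.6 km ⇒ ΔT = -4.02°C; T = 4.94°C
Environment:
  200–500 m, environment, lower layer: Δz = 0.3 km ⇒ ΔT = -1.17°C; T = 15.63°C
  500–1600 m, environment, upper layer: Δz = 1.1 km ⇒ ΔT = -9.68°C; T = 5.95°C
T_parcel − T_env = 4.94 − 5.95 = -1.01°C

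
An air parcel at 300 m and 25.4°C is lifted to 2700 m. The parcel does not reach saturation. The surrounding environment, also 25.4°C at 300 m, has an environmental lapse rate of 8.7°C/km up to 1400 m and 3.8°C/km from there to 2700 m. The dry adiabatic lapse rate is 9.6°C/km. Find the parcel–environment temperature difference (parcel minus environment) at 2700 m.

Parcel:
  Dry to 2700 m: -9.6 × 2.4 km = -23.04°C, so T = 2.36°C.
Environment:
  Environment, lower layer to 1400 m: -8.7 × 1.1 km = -9.57°C, so T = 15.83°C.
  Environment, upper layer to 2700 m: -3.8 × 1.3 km = -4.94°C, so T = 10.89°C.
T_parcel − T_env = 2.36 − 10.89 = -8.53°C

-8.53°C (parcel cooler than environment)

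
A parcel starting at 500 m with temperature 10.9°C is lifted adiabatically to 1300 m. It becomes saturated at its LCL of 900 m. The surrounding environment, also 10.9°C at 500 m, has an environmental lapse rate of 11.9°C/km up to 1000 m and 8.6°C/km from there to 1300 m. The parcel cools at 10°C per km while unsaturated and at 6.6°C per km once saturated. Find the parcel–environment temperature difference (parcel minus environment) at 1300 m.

+1.89°C (parcel warmer than environment)

Parcel:
  From 500 m to 900 m (dry): cools by 10 × 0.4 = 4°C, giving 6.9°C.
  From 900 m to 1300 m (saturated): cools by 6.6 × 0.4 = 2.64°C, giving 4.26°C.
Environment:
  From 500 m to 1000 m (environment, lower layer): cools by 11.9 × 0.5 = 5.95°C, giving 4.95°C.
  From 1000 m to 1300 m (environment, upper layer): cools by 8.6 × 0.3 = 2.58°C, giving 2.37°C.
T_parcel − T_env = 4.26 − 2.37 = +1.89°C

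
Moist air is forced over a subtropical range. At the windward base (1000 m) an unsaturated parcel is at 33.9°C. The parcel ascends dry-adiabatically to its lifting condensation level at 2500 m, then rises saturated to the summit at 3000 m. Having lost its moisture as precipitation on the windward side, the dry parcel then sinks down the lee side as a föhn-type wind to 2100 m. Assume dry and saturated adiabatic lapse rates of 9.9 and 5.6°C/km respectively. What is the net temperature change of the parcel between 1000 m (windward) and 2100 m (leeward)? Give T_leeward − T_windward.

1000 → 2500 m (dry, 9.9°C/km): ΔT = -9.9 × 1.5 = -14.85°C → T = 19.05°C
2500 → 3000 m (saturated, 5.6°C/km): ΔT = -5.6 × 0.5 = -2.8°C → T = 16.25°C
3000 → 2100 m (dry descent, 9.9°C/km): ΔT = +9.9 × 0.9 = +8.91°C → T = 25.16°C
Net change vs windward start: 25.16 − 33.9 = -8.74°C

-8.74°C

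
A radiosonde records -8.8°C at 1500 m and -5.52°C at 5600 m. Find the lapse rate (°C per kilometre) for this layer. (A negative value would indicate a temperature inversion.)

Γ = −ΔT/Δz = (-8.8 − (-5.52)) / (5600 − 1500) m
  = -3.28°C / 4.1 km = -0.8°C/km

-0.8°C/km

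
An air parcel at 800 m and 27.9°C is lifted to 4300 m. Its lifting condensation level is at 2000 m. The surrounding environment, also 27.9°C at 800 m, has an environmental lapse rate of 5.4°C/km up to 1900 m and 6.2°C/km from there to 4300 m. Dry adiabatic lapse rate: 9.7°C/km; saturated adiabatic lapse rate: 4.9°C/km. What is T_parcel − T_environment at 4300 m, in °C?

Parcel:
  Dry to 2000 m: -9.7 × 1.2 km = -11.64°C, so T = 16.26°C.
  Saturated to 4300 m: -4.9 × 2.3 km = -11.27°C, so T = 4.99°C.
Environment:
  Environment, lower layer to 1900 m: -5.4 × 1.1 km = -5.94°C, so T = 21.96°C.
  Environment, upper layer to 4300 m: -6.2 × 2.4 km = -14.88°C, so T = 7.08°C.
T_parcel − T_env = 4.99 − 7.08 = -2.09°C

-2.09°C (parcel cooler than environment)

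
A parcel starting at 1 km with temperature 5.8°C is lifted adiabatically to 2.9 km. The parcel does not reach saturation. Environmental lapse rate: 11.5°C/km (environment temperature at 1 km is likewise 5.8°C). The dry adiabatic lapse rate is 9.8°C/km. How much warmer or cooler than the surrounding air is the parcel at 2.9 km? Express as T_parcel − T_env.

Parcel:
  1000–2900 m, dry: Δz = 1.9 km ⇒ ΔT = -18.62°C; T = -12.82°C
Environment:
  1000–2900 m, environment: Δz = 1.9 km ⇒ ΔT = -21.85°C; T = -16.05°C
T_parcel − T_env = -12.82 − (-16.05) = +3.23°C

+3.23°C (parcel warmer than environment)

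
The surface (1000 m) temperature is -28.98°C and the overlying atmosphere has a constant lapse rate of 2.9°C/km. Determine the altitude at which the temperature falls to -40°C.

Height above start = (-28.98 − (-40)) / 2.9 = 3.8 km
Altitude = 1000 m + 3800 m = 4800 m

4800 m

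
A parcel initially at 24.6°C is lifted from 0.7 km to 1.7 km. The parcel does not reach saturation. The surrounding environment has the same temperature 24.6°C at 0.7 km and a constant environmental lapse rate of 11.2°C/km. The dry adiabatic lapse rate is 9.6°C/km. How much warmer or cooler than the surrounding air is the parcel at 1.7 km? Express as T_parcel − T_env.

Parcel:
  Dry to 1700 m: -9.6 × 1 km = -9.6°C, so T = 15°C.
Environment:
  Environment to 1700 m: -11.2 × 1 km = -11.2°C, so T = 13.4°C.
T_parcel − T_env = 15 − 13.4 = +1.6°C

+1.6°C (parcel warmer than environment)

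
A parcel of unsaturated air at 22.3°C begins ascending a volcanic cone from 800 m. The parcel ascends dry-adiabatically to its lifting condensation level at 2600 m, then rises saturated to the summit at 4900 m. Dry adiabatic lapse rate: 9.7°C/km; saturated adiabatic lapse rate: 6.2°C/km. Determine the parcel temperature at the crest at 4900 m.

-9.42°C

Dry to 2600 m: -9.7 × 1.8 km = -17.46°C, so T = 4.84°C.
Saturated to 4900 m: -6.2 × 2.3 km = -14.26°C, so T = -9.42°C.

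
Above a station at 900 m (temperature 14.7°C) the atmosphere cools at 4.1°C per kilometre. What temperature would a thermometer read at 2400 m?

8.55°C

Environmental to 2400 m: -4.1 × 1.5 km = -6.15°C, so T = 8.55°C.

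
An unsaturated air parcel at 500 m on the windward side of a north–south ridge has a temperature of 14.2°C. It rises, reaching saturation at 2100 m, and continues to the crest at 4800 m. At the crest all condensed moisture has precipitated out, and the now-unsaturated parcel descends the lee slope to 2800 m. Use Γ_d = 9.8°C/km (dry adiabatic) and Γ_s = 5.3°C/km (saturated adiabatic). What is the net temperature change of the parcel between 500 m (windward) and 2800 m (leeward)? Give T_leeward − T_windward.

Dry to 2100 m: -9.8 × 1.6 km = -15.68°C, so T = -1.48°C.
Saturated to 4800 m: -5.3 × 2.7 km = -14.31°C, so T = -15.79°C.
Dry descent to 2800 m: +9.8 × 2 km = +19.6°C, so T = 3.81°C.
Net change vs windward start: 3.81 − 14.2 = -10.39°C

-10.39°C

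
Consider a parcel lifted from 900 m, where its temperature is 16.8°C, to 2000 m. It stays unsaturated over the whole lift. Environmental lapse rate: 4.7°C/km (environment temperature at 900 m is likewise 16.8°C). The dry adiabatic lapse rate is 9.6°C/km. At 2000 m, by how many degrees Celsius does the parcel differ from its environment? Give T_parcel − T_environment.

Parcel:
  900–2000 m, dry: Δz = 1.1 km ⇒ ΔT = -10.56°C; T = 6.24°C
Environment:
  900–2000 m, environment: Δz = 1.1 km ⇒ ΔT = -5.17°C; T = 11.63°C
T_parcel − T_env = 6.24 − 11.63 = -5.39°C

-5.39°C (parcel cooler than environment)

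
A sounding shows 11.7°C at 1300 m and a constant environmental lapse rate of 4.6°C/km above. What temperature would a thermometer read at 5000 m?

-5.32°C

1300 → 5000 m (environmental, 4.6°C/km): ΔT = -4.6 × 3.7 = -17.02°C → T = -5.32°C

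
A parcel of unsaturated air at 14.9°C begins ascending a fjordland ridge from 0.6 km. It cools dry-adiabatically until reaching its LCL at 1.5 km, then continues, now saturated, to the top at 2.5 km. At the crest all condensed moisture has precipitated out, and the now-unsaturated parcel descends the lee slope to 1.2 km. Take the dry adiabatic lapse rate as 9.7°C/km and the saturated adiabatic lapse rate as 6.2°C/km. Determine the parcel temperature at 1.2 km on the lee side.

12.58°C

From 600 m to 1500 m (dry): cools by 9.7 × 0.9 = 8.73°C, giving 6.17°C.
From 1500 m to 2500 m (saturated): cools by 6.2 × 1 = 6.2°C, giving -0.03°C.
From 2500 m to 1200 m (dry descent): warms by 9.7 × 1.3 = 12.61°C, giving 12.58°C.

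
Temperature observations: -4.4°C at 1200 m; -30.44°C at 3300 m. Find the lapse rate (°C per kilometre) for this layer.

12.4°C/km

Γ = −ΔT/Δz = (-4.4 − (-30.44)) / (3300 − 1200) m
  = 26.04°C / 2.1 km = 12.4°C/km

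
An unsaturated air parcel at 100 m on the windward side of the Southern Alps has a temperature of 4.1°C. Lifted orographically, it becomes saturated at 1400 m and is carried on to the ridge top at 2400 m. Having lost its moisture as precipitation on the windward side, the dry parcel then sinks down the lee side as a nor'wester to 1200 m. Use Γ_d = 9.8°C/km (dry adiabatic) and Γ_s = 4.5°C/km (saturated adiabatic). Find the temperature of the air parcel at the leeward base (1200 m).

-1.38°C

100 → 1400 m (dry, 9.8°C/km): ΔT = -9.8 × 1.3 = -12.74°C → T = -8.64°C
1400 → 2400 m (saturated, 4.5°C/km): ΔT = -4.5 × 1 = -4.5°C → T = -13.14°C
2400 → 1200 m (dry descent, 9.8°C/km): ΔT = +9.8 × 1.2 = +11.76°C → T = -1.38°C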